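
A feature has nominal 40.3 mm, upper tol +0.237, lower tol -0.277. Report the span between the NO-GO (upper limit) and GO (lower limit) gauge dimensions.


GO = nominal - lower_tol (smallest hole = maximum material condition)
GO = 40.3 - 0.277 = 40.023
NO-GO = nominal + upper_tol (largest hole = least material condition)
NO-GO = 40.3 + 0.237 = 40.537
spread = NO-GO - GO = 40.537 - 40.023 = 0.5140

0.5140


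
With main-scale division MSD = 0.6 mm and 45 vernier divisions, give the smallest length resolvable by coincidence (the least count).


LC = MSD / n_div
= 0.6 / 45
= 0.0133

0.0133


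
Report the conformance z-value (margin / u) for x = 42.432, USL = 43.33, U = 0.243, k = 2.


u = U / k = 0.243 / 2 = 0.1215
margin = |USL - x| = |43.33 - 42.432| = 0.898
z = margin / u = 0.898 / 0.1215
z = 7.3909

7.3909


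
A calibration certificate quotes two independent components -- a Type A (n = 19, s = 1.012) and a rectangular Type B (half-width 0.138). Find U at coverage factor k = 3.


u_A = s / sqrt(n) = 1.012 / sqrt(19) = 0.23216872
u_B = half_width / sqrt(3) = 0.138 / sqrt(3) = 0.079674337
uc = sqrt(u_A^2 + u_B^2) = sqrt(0.23216872^2 + 0.079674337^2) = 0.24545939
U = k * uc = 3 * 0.24545939
U = 0.7364

0.7364


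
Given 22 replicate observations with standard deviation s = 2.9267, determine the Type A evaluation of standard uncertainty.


u_A = s / sqrt(n)
u_A = 2.9267 / sqrt(22)
u_A = 2.9267 / 4.6904158
u_A = 0.6240

0.6240


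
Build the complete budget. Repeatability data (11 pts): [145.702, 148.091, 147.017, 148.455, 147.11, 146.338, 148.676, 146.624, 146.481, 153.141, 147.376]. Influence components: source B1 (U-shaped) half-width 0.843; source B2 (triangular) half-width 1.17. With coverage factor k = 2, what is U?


mean = (145.702 + 148.091 + 147.017 + 148.455 + 147.11 + 146.338 + 148.676 + 146.624 + 146.481 + 153.141 + 147.376) / 11 = 147.7282727
s = sqrt(sum((x - mean)^2)/(n-1)) = 2.016966
u_A = s / sqrt(n) = 2.016966 / sqrt(11) = 0.60813813
u_B1 = 0.843 / sqrt(2) = 0.59609102
u_B2 = 1.17 / sqrt(6) = 0.4776505
uc = sqrt(0.60813813^2 + 0.59609102^2 + 0.4776505^2) = 0.97637415
U = k * uc = 2 * 0.97637415
U = 1.9527

1.9527


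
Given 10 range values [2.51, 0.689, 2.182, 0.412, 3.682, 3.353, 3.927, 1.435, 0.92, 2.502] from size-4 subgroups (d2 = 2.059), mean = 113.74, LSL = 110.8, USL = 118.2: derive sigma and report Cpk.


R_bar = (2.51 + 0.689 + 2.182 + 0.412 + 3.682 + 3.353 + 3.927 + 1.435 + 0.92 + 2.502) / 10 = 2.1612
sigma = R_bar / d2 = 2.1612 / 2.059 = 1.0496357
Cp = (USL - LSL)/(6*sigma) = (118.2 - 110.8)/(6*1.0496357) = 1.1750
Cpu = (118.2 - 113.74)/(3*1.0496357) = 1.4164
Cpl = (113.74 - 110.8)/(3*1.0496357) = 0.9337
Cpk = min(Cpu, Cpl) = 0.9337

0.9337


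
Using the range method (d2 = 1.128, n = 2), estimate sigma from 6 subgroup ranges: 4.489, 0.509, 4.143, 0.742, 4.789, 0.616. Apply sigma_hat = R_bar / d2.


R_bar = (4.489 + 0.509 + 4.143 + 0.742 + 4.789 + 0.616) / 6
R_bar = 15.288 / 6 = 2.548
sigma_hat = R_bar / d2 = 2.548 / 1.128 = 2.2589

2.2589


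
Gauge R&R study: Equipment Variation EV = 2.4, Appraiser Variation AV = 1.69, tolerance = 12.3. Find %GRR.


GRR = sqrt(EV^2 + AV^2) = sqrt(2.4^2 + 1.69^2) = 2.9353194
%GRR = GRR / tol * 100 = 2.9353194 / 12.3 * 100
%GRR = 23.8644

23.8644


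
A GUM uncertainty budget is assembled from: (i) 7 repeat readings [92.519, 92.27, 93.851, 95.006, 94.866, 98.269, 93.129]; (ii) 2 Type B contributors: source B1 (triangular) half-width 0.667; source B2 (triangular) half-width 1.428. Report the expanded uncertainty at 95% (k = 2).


mean = (92.519 + 92.27 + 93.851 + 95.006 + 94.866 + 98.269 + 93.129) / 7 = 94.27285714
s = sqrt(sum((x - mean)^2)/(n-1)) = 2.0588143
u_A = s / sqrt(n) = 2.0588143 / sqrt(7) = 0.77815866
u_B1 = 0.667 / sqrt(6) = 0.27230161
u_B2 = 1.428 / sqrt(6) = 0.58297856
uc = sqrt(0.77815866^2 + 0.27230161^2 + 0.58297856^2) = 1.0097243
U = k * uc = 2 * 1.0097243
U = 2.0194

2.0194


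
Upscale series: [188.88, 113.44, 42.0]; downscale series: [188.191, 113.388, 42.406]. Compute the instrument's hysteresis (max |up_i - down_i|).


|188.88 - 188.191| = 0.6890
|113.44 - 113.388| = 0.0520
|42.0 - 42.406| = 0.4060
hysteresis = max(diffs) = 0.6890

0.6890


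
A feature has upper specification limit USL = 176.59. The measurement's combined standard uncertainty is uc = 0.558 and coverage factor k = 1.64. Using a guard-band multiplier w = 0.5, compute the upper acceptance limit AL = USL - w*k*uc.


U = k * uc = 1.64 * 0.558 = 0.91512
guard band g = w * U = 0.5 * 0.91512 = 0.45756
AL = USL - g = 176.59 - 0.45756
AL = 176.1324

176.1324


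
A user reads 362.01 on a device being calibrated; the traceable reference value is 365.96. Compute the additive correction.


Correction = standard - reading
= 365.96 - 362.01
= 3.9500

3.9500


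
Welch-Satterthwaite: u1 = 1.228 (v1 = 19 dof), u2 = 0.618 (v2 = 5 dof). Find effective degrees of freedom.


uc = sqrt(u1^2 + u2^2) = sqrt(1.228^2 + 0.618^2) = 1.3747392
v_eff = uc^4 / (u1^4/v1 + u2^4/v2)
= 1.3747392^4 / (1.228^4/19 + 0.618^4/5)
= 3.5717517 / 0.14885823
v_eff = 23.9943

23.9943


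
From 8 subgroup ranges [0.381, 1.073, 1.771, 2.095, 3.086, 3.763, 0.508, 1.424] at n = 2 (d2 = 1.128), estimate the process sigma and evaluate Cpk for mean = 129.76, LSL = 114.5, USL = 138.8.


R_bar = (0.381 + 1.073 + 1.771 + 2.095 + 3.086 + 3.763 + 0.508 + 1.424) / 8 = 1.762625
sigma = R_bar / d2 = 1.762625 / 1.128 = 1.5626108
Cp = (USL - LSL)/(6*sigma) = (138.8 - 114.5)/(6*1.5626108) = 2.5918
Cpu = (138.8 - 129.76)/(3*1.5626108) = 1.9284
Cpl = (129.76 - 114.5)/(3*1.5626108) = 3.2552
Cpk = min(Cpu, Cpl) = 1.9284

1.9284


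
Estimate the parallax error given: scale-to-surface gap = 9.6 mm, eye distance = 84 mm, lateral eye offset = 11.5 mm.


error = h * offset / d
= 9.6 * 11.5 / 84
= 1.3143

1.3143


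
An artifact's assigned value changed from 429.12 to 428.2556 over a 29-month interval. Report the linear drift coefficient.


rate = (v2 - v1) / months
= (428.2556 - 429.12) / 29
= -0.8644 / 29
= -0.0298

-0.0298


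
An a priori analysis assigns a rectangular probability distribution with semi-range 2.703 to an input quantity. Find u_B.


u_B = half_width / sqrt(3)
u_B = 2.703 / 1.7320508
u_B = 1.5606

1.5606


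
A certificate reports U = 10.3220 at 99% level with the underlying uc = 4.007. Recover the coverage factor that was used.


k = U / uc
k = 10.3220 / 4.007
k = 2.576

2.576


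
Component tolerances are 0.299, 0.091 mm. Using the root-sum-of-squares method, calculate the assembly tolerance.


RSS = sqrt(0.299^2 + 0.091^2)
= sqrt(0.097682)
= 0.3125

0.3125


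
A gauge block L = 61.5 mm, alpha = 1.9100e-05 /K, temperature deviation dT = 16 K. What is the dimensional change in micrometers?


dL = L * alpha * dT
= 61.5 * 1.9100e-05 * 16
= 0.0187944 mm
dL_um = 0.0187944 * 1000 = 18.7944 um

18.7944


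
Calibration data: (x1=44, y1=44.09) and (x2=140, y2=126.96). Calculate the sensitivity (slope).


slope = (y2 - y1) / (x2 - x1)
= (126.96 - 44.09) / (140 - 44)
= 82.8700 / 96
= 0.8632

0.8632


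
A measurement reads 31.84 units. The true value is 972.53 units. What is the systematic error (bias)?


Systematic error = measured - true
= 31.84 - 972.53
= -940.6900

-940.6900


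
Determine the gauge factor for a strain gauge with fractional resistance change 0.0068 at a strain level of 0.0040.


GF = (dR/R) / epsilon
= 0.0068 / 0.0040
= 1.7000

1.7000


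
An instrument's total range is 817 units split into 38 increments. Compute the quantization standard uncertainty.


resolution = range / divisions
resolution = 817 / 38 = 21.5
u_res = resolution / (2*sqrt(3))
u_res = 21.5 / 3.4641016
u_res = 6.2065

6.2065


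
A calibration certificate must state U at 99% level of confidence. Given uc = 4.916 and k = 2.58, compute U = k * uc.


U = k * uc
U = 2.58 * 4.916
U = 12.6833

12.6833


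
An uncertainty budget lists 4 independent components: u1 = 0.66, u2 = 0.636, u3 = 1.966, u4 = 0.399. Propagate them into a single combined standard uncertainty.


uc = sqrt(0.66^2 + 0.636^2 + 1.966^2 + 0.399^2)
uc = sqrt(4.864453)
uc = 2.2056

2.2056


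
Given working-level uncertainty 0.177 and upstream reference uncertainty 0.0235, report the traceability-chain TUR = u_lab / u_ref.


TUR = u_lab / u_ref
= 0.177 / 0.0235
= 7.5319

7.5319


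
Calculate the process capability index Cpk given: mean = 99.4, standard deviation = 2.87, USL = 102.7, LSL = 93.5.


Cpu = (USL - mean) / (3*sigma) = (102.7 - 99.4) / (3*2.87) = 0.3833
Cpl = (mean - LSL) / (3*sigma) = (99.4 - 93.5) / (3*2.87) = 0.6852
Cpk = min(Cpu, Cpl) = 0.3833

0.3833


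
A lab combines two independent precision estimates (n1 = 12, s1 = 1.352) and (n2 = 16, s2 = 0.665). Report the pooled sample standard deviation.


s_p = sqrt(((n1-1)*s1^2 + (n2-1)*s2^2) / (n1+n2-2))
numerator = (12-1)*1.352^2 + (16-1)*0.665^2 = 20.106944 + 6.633375 = 26.740319
denominator = 12 + 16 - 2 = 26
s_p^2 = 26.740319 / 26 = 1.0284738
s_p = sqrt(1.0284738) = 1.0141

1.0141


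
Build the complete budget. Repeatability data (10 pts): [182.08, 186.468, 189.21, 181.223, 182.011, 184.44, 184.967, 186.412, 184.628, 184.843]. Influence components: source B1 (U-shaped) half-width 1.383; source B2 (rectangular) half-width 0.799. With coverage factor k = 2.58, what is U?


mean = (182.08 + 186.468 + 189.21 + 181.223 + 182.011 + 184.44 + 184.967 + 186.412 + 184.628 + 184.843) / 10 = 184.6282
s = sqrt(sum((x - mean)^2)/(n-1)) = 2.419699
u_A = s / sqrt(n) = 2.419699 / sqrt(10) = 0.76517601
u_B1 = 1.383 / sqrt(2) = 0.97792868
u_B2 = 0.799 / sqrt(3) = 0.46130287
uc = sqrt(0.76517601^2 + 0.97792868^2 + 0.46130287^2) = 1.3246279
U = k * uc = 2.58 * 1.3246279
U = 3.4175

3.4175


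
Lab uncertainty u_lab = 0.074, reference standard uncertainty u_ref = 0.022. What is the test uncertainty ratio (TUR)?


TUR = u_lab / u_ref
= 0.074 / 0.022
= 3.3636

3.3636


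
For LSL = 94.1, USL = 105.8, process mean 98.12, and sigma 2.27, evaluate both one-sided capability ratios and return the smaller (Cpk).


Cpu = (USL - mean) / (3*sigma) = (105.8 - 98.12) / (3*2.27) = 1.1278
Cpl = (mean - LSL) / (3*sigma) = (98.12 - 94.1) / (3*2.27) = 0.5903
Cpk = min(Cpu, Cpl) = 0.5903

0.5903


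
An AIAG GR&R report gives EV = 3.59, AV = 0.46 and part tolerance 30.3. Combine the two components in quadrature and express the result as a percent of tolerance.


GRR = sqrt(EV^2 + AV^2) = sqrt(3.59^2 + 0.46^2) = 3.6193508
%GRR = GRR / tol * 100 = 3.6193508 / 30.3 * 100
%GRR = 11.9451

11.9451


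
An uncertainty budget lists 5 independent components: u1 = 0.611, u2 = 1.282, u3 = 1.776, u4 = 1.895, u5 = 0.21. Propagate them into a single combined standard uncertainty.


uc = sqrt(0.611^2 + 1.282^2 + 1.776^2 + 1.895^2 + 0.21^2)
uc = sqrt(8.806146)
uc = 2.9675

2.9675


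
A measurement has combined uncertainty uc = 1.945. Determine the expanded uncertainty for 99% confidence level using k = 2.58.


U = k * uc
U = 2.58 * 1.945
U = 5.0181

5.0181


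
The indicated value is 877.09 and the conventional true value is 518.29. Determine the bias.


Systematic error = measured - true
= 877.09 - 518.29
= 358.8000

358.8000


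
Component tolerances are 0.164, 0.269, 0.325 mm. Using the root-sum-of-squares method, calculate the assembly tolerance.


RSS = sqrt(0.164^2 + 0.269^2 + 0.325^2)
= sqrt(0.204882)
= 0.4526

0.4526


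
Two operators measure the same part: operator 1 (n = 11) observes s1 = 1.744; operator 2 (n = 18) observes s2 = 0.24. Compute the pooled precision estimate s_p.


s_p = sqrt(((n1-1)*s1^2 + (n2-1)*s2^2) / (n1+n2-2))
numerator = (11-1)*1.744^2 + (18-1)*0.24^2 = 30.41536 + 0.9792 = 31.39456
denominator = 11 + 18 - 2 = 27
s_p^2 = 31.39456 / 27 = 1.1627615
s_p = sqrt(1.1627615) = 1.0783

1.0783


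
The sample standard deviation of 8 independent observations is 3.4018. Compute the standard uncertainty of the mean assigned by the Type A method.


u_A = s / sqrt(n)
u_A = 3.4018 / sqrt(8)
u_A = 3.4018 / 2.8284271
u_A = 1.2027

1.2027


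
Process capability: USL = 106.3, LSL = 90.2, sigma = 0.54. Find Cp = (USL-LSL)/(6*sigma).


Cp = (USL - LSL) / (6 * sigma)
= (106.3 - 90.2) / (6 * 0.54)
= 16.1000 / 3.2400
= 4.9691

4.9691


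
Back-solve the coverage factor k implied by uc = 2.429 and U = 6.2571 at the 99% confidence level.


k = U / uc
k = 6.2571 / 2.429
k = 2.576

2.576


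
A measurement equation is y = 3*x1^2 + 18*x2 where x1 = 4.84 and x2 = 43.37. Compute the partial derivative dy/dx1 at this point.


y = 3*x1^2 + 18*x2
dy/dx1 = 2*3*x1
Evaluate at x1 = 4.84: c1 = 6 * 4.84
c1 = 29.0400

29.0400


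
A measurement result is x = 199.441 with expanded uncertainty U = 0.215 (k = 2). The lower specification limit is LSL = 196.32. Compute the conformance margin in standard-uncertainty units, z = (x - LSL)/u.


u = U / k = 0.215 / 2 = 0.1075
margin = |LSL - x| = |196.32 - 199.441| = 3.121
z = margin / u = 3.121 / 0.1075
z = 29.0326

29.0326


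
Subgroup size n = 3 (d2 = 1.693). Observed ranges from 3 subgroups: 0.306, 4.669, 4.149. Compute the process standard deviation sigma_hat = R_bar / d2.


R_bar = (0.306 + 4.669 + 4.149) / 3
R_bar = 9.124 / 3 = 3.0413333
sigma_hat = R_bar / d2 = 3.0413333 / 1.693 = 1.7964

1.7964


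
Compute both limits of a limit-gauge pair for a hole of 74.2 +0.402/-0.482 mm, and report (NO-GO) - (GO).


GO = nominal - lower_tol (smallest hole = maximum material condition)
GO = 74.2 - 0.482 = 73.718
NO-GO = nominal + upper_tol (largest hole = least material condition)
NO-GO = 74.2 + 0.402 = 74.602
spread = NO-GO - GO = 74.602 - 73.718 = 0.8840

0.8840


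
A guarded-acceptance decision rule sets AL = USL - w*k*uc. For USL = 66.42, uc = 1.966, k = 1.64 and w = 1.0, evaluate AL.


U = k * uc = 1.64 * 1.966 = 3.22424
guard band g = w * U = 1.0 * 3.22424 = 3.22424
AL = USL - g = 66.42 - 3.22424
AL = 63.1958

63.1958


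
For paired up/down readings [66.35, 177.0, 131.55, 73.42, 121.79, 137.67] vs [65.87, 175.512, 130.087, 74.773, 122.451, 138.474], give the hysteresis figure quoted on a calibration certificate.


|66.35 - 65.87| = 0.4800
|177.0 - 175.512| = 1.4880
|131.55 - 130.087| = 1.4630
|73.42 - 74.773| = 1.3530
|121.79 - 122.451| = 0.6610
|137.67 - 138.474| = 0.8040
hysteresis = max(diffs) = 1.4880

1.4880


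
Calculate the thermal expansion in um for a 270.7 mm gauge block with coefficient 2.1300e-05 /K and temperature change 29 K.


dL = L * alpha * dT
= 270.7 * 2.1300e-05 * 29
= 0.1672114 mm
dL_um = 0.1672114 * 1000 = 167.2114 um

167.2114


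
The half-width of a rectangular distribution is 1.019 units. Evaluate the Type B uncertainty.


u_B = half_width / sqrt(3)
u_B = 1.019 / 1.7320508
u_B = 0.5883

0.5883


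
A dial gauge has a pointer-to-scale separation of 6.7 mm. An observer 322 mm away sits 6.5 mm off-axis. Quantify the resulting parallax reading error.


error = h * offset / d
= 6.7 * 6.5 / 322
= 0.1352

0.1352


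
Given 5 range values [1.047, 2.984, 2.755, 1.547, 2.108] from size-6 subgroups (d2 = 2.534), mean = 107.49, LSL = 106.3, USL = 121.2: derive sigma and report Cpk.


R_bar = (1.047 + 2.984 + 2.755 + 1.547 + 2.108) / 5 = 2.0882
sigma = R_bar / d2 = 2.0882 / 2.534 = 0.82407261
Cp = (USL - LSL)/(6*sigma) = (121.2 - 106.3)/(6*0.82407261) = 3.0135
Cpu = (121.2 - 107.49)/(3*0.82407261) = 5.5456
Cpl = (107.49 - 106.3)/(3*0.82407261) = 0.4813
Cpk = min(Cpu, Cpl) = 0.4813

0.4813


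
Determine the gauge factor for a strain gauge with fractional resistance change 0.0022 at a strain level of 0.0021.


GF = (dR/R) / epsilon
= 0.0022 / 0.0021
= 1.0476

1.0476


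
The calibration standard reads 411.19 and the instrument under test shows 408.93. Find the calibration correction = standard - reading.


Correction = standard - reading
= 411.19 - 408.93
= 2.2600

2.2600


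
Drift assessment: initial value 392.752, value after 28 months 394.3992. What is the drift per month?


rate = (v2 - v1) / months
= (394.3992 - 392.752) / 28
= 1.6472 / 28
= 0.0588

0.0588


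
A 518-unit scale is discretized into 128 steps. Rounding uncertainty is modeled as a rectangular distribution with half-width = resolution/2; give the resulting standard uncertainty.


resolution = range / divisions
resolution = 518 / 128 = 4.046875
u_res = resolution / (2*sqrt(3))
u_res = 4.046875 / 3.4641016
u_res = 1.1682

1.1682


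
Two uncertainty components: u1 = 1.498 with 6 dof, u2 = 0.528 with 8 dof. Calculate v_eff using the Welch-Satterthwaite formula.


uc = sqrt(u1^2 + u2^2) = sqrt(1.498^2 + 0.528^2) = 1.5883287
v_eff = uc^4 / (u1^4/v1 + u2^4/v2)
= 1.5883287^4 / (1.498^4/6 + 0.528^4/8)
= 6.3644596 / 0.84897406
v_eff = 7.4966

7.4966


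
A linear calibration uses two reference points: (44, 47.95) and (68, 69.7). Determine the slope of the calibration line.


slope = (y2 - y1) / (x2 - x1)
= (69.7 - 47.95) / (68 - 44)
= 21.7500 / 24
= 0.9062

0.9062


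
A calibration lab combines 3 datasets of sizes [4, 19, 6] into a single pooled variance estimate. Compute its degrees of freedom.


nu = sum_i (n_i - 1)
nu = ((4 - 1) + (19 - 1) + (6 - 1))
nu = 3 + 18 + 5
nu = 26

26


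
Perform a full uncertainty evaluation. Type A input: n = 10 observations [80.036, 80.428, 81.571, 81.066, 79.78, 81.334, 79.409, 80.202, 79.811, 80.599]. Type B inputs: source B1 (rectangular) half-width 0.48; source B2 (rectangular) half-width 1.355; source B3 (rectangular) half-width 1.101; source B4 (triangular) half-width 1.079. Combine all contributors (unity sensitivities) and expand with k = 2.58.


mean = (80.036 + 80.428 + 81.571 + 81.066 + 79.78 + 81.334 + 79.409 + 80.202 + 79.811 + 80.599) / 10 = 80.4236
s = sqrt(sum((x - mean)^2)/(n-1)) = 0.71546957
u_A = s / sqrt(n) = 0.71546957 / sqrt(10) = 0.22625134
u_B1 = 0.48 / sqrt(3) = 0.27712813
u_B2 = 1.355 / sqrt(3) = 0.78230961
u_B3 = 1.101 / sqrt(3) = 0.63566265
u_B4 = 1.079 / sqrt(6) = 0.44049991
uc = sqrt(0.22625134^2 + 0.27712813^2 + 0.78230961^2 + 0.63566265^2 + 0.44049991^2) = 1.156765
U = k * uc = 2.58 * 1.156765
U = 2.9845

2.9845


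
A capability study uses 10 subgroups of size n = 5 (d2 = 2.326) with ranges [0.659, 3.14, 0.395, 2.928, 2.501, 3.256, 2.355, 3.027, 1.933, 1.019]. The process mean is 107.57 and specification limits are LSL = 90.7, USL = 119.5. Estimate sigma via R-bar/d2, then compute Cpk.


R_bar = (0.659 + 3.14 + 0.395 + 2.928 + 2.501 + 3.256 + 2.355 + 3.027 + 1.933 + 1.019) / 10 = 2.1213
sigma = R_bar / d2 = 2.1213 / 2.326 = 0.91199484
Cp = (USL - LSL)/(6*sigma) = (119.5 - 90.7)/(6*0.91199484) = 5.2632
Cpu = (119.5 - 107.57)/(3*0.91199484) = 4.3604
Cpl = (107.57 - 90.7)/(3*0.91199484) = 6.1660
Cpk = min(Cpu, Cpl) = 4.3604

4.3604


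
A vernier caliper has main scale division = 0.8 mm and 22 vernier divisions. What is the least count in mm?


LC = MSD / n_div
= 0.8 / 22
= 0.0364

0.0364


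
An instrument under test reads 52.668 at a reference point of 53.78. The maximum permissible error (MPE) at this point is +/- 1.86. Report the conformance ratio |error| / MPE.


e = indication - reference = 52.668 - 53.78 = -1.1120
|e| = 1.1120
ratio = |e| / MPE = 1.1120 / 1.86
ratio = 0.5978

0.5978


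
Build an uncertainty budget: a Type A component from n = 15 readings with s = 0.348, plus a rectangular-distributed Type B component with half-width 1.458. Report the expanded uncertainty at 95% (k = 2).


u_A = s / sqrt(n) = 0.348 / sqrt(15) = 0.089853214
u_B = half_width / sqrt(3) = 1.458 / sqrt(3) = 0.84177669
uc = sqrt(u_A^2 + u_B^2) = sqrt(0.089853214^2 + 0.84177669^2) = 0.84655868
U = k * uc = 2 * 0.84655868
U = 1.6931

1.6931


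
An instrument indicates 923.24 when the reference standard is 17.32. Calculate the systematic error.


Systematic error = measured - true
= 923.24 - 17.32
= 905.9200

905.9200


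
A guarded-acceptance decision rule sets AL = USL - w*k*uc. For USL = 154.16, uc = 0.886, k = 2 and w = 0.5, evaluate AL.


U = k * uc = 2 * 0.886 = 1.772
guard band g = w * U = 0.5 * 1.772 = 0.886
AL = USL - g = 154.16 - 0.886
AL = 153.2740

153.2740


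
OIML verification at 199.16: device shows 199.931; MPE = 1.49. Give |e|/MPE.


e = indication - reference = 199.931 - 199.16 = 0.7710
|e| = 0.7710
ratio = |e| / MPE = 0.7710 / 1.49
ratio = 0.5174

0.5174


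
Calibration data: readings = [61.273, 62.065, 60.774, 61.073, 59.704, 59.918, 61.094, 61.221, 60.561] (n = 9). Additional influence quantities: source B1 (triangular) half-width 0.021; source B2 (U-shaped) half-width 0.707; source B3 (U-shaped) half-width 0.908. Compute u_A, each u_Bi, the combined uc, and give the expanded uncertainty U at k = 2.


mean = (61.273 + 62.065 + 60.774 + 61.073 + 59.704 + 59.918 + 61.094 + 61.221 + 60.561) / 9 = 60.85366667
s = sqrt(sum((x - mean)^2)/(n-1)) = 0.72225134
u_A = s / sqrt(n) = 0.72225134 / sqrt(9) = 0.24075045
u_B1 = 0.021 / sqrt(6) = 0.0085732141
u_B2 = 0.707 / sqrt(2) = 0.49992449
u_B3 = 0.908 / sqrt(2) = 0.64205296
uc = sqrt(0.24075045^2 + 0.0085732141^2 + 0.49992449^2 + 0.64205296^2) = 0.84864055
U = k * uc = 2 * 0.84864055
U = 1.6973

1.6973


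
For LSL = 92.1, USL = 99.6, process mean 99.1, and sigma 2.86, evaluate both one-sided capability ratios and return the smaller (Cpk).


Cpu = (USL - mean) / (3*sigma) = (99.6 - 99.1) / (3*2.86) = 0.0583
Cpl = (mean - LSL) / (3*sigma) = (99.1 - 92.1) / (3*2.86) = 0.8159
Cpk = min(Cpu, Cpl) = 0.0583

0.0583


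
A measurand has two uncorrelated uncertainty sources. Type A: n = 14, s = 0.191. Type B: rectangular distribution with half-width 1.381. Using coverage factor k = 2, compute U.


u_A = s / sqrt(n) = 0.191 / sqrt(14) = 0.051046897
u_B = half_width / sqrt(3) = 1.381 / sqrt(3) = 0.79732072
uc = sqrt(u_A^2 + u_B^2) = sqrt(0.051046897^2 + 0.79732072^2) = 0.79895314
U = k * uc = 2 * 0.79895314
U = 1.5979

1.5979


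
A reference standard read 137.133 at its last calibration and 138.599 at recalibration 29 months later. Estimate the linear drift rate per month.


rate = (v2 - v1) / months
= (138.599 - 137.133) / 29
= 1.4660 / 29
= 0.0506

0.0506


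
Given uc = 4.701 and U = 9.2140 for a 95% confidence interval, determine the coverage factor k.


k = U / uc
k = 9.2140 / 4.701
k = 1.96

1.96


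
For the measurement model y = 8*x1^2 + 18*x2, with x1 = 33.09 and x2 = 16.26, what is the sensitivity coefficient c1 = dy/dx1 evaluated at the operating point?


y = 8*x1^2 + 18*x2
dy/dx1 = 2*8*x1
Evaluate at x1 = 33.09: c1 = 16 * 33.09
c1 = 529.4400

529.4400


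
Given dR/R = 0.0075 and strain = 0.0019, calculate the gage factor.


GF = (dR/R) / epsilon
= 0.0075 / 0.0019
= 3.9474

3.9474


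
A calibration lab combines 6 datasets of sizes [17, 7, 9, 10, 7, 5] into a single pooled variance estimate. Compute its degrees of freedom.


nu = sum_i (n_i - 1)
nu = ((17 - 1) + (7 - 1) + (9 - 1) + (10 - 1) + (7 - 1) + (5 - 1))
nu = 16 + 6 + 8 + 9 + 6 + 4
nu = 49

49


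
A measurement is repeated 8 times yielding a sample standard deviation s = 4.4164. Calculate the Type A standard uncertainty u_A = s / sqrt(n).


u_A = s / sqrt(n)
u_A = 4.4164 / sqrt(8)
u_A = 4.4164 / 2.8284271
u_A = 1.5614

1.5614


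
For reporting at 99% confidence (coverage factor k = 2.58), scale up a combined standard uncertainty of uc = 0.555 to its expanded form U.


U = k * uc
U = 2.58 * 0.555
U = 1.4319

1.4319


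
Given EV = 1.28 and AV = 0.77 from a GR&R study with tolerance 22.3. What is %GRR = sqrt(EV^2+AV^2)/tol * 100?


GRR = sqrt(EV^2 + AV^2) = sqrt(1.28^2 + 0.77^2) = 1.4937537
%GRR = GRR / tol * 100 = 1.4937537 / 22.3 * 100
%GRR = 6.6984

6.6984


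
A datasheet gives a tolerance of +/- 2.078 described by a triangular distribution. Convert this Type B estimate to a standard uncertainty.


u_B = half_width / sqrt(6)
u_B = 2.078 / 2.4494897
u_B = 0.8483

0.8483


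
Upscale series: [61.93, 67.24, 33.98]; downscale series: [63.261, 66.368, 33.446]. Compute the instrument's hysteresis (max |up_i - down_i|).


|61.93 - 63.261| = 1.3310
|67.24 - 66.368| = 0.8720
|33.98 - 33.446| = 0.5340
hysteresis = max(diffs) = 1.3310

1.3310


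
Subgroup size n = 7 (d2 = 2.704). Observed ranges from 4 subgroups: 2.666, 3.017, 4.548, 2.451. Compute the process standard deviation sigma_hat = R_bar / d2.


R_bar = (2.666 + 3.017 + 4.548 + 2.451) / 4
R_bar = 12.682 / 4 = 3.1705
sigma_hat = R_bar / d2 = 3.1705 / 2.704 = 1.1725

1.1725


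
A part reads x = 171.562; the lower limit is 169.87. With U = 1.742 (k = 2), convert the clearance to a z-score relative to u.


u = U / k = 1.742 / 2 = 0.871
margin = |LSL - x| = |169.87 - 171.562| = 1.692
z = margin / u = 1.692 / 0.871
z = 1.9426

1.9426


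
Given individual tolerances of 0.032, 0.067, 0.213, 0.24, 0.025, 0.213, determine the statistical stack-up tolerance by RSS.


RSS = sqrt(0.032^2 + 0.067^2 + 0.213^2 + 0.24^2 + 0.025^2 + 0.213^2)
= sqrt(0.154476)
= 0.3930

0.3930


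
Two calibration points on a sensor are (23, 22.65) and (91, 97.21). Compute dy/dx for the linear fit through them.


slope = (y2 - y1) / (x2 - x1)
= (97.21 - 22.65) / (91 - 23)
= 74.5600 / 68
= 1.0965

1.0965


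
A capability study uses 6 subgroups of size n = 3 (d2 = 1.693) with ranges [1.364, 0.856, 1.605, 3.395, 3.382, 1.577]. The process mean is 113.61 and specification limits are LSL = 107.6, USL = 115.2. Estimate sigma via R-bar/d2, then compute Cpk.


R_bar = (1.364 + 0.856 + 1.605 + 3.395 + 3.382 + 1.577) / 6 = 2.0298333
sigma = R_bar / d2 = 2.0298333 / 1.693 = 1.1989565
Cp = (USL - LSL)/(6*sigma) = (115.2 - 107.6)/(6*1.1989565) = 1.0565
Cpu = (115.2 - 113.61)/(3*1.1989565) = 0.4421
Cpl = (113.61 - 107.6)/(3*1.1989565) = 1.6709
Cpk = min(Cpu, Cpl) = 0.4421

0.4421


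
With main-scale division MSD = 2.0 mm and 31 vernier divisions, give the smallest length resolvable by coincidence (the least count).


LC = MSD / n_div
= 2.0 / 31
= 0.0645

0.0645


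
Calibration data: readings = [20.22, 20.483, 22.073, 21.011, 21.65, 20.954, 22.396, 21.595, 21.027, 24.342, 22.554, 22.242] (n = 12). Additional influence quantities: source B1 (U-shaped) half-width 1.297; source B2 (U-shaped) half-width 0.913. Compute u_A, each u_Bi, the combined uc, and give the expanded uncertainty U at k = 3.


mean = (20.22 + 20.483 + 22.073 + 21.011 + 21.65 + 20.954 + 22.396 + 21.595 + 21.027 + 24.342 + 22.554 + 22.242) / 12 = 21.71225
s = sqrt(sum((x - mean)^2)/(n-1)) = 1.1198282
u_A = s / sqrt(n) = 1.1198282 / sqrt(12) = 0.32326656
u_B1 = 1.297 / sqrt(2) = 0.9171175
u_B2 = 0.913 / sqrt(2) = 0.64558849
uc = sqrt(0.32326656^2 + 0.9171175^2 + 0.64558849^2) = 1.1672148
U = k * uc = 3 * 1.1672148
U = 3.5016

3.5016


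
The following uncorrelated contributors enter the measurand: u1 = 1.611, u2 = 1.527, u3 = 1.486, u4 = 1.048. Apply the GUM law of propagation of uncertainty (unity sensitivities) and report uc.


uc = sqrt(1.611^2 + 1.527^2 + 1.486^2 + 1.048^2)
uc = sqrt(8.23355)
uc = 2.8694

2.8694


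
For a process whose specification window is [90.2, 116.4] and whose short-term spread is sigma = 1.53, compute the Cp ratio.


Cp = (USL - LSL) / (6 * sigma)
= (116.4 - 90.2) / (6 * 1.53)
= 26.2000 / 9.1800
= 2.8540

2.8540


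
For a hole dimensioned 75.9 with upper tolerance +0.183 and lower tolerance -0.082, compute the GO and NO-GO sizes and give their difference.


GO = nominal - lower_tol (smallest hole = maximum material condition)
GO = 75.9 - 0.082 = 75.818
NO-GO = nominal + upper_tol (largest hole = least material condition)
NO-GO = 75.9 + 0.183 = 76.083
spread = NO-GO - GO = 76.083 - 75.818 = 0.2650

0.2650


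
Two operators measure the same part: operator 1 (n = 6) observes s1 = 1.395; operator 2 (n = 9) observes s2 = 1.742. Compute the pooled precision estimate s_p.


s_p = sqrt(((n1-1)*s1^2 + (n2-1)*s2^2) / (n1+n2-2))
numerator = (6-1)*1.395^2 + (9-1)*1.742^2 = 9.730125 + 24.276512 = 34.006637
denominator = 6 + 9 - 2 = 13
s_p^2 = 34.006637 / 13 = 2.6158952
s_p = sqrt(2.6158952) = 1.6174

1.6174


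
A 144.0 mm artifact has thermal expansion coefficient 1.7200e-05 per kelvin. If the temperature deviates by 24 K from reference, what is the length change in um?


dL = L * alpha * dT
= 144.0 * 1.7200e-05 * 24
= 0.0594432 mm
dL_um = 0.0594432 * 1000 = 59.4432 um

59.4432


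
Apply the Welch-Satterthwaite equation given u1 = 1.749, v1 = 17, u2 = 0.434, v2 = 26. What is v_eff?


uc = sqrt(u1^2 + u2^2) = sqrt(1.749^2 + 0.434^2) = 1.8020425
v_eff = uc^4 / (u1^4/v1 + u2^4/v2)
= 1.8020425^4 / (1.749^4/17 + 0.434^4/26)
= 10.545329 / 0.55180496
v_eff = 19.1106

19.1106


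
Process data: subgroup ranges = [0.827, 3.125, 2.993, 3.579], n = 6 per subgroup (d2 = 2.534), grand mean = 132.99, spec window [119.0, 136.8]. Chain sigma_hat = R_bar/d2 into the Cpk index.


R_bar = (0.827 + 3.125 + 2.993 + 3.579) / 4 = 2.631
sigma = R_bar / d2 = 2.631 / 2.534 = 1.0382794
Cp = (USL - LSL)/(6*sigma) = (136.8 - 119.0)/(6*1.0382794) = 2.8573
Cpu = (136.8 - 132.99)/(3*1.0382794) = 1.2232
Cpl = (132.99 - 119.0)/(3*1.0382794) = 4.4914
Cpk = min(Cpu, Cpl) = 1.2232

1.2232


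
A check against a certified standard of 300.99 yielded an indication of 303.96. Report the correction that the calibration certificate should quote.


Correction = standard - reading
= 300.99 - 303.96
= -2.9700

-2.9700


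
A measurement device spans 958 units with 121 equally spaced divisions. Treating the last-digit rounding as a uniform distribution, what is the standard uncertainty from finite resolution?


resolution = range / divisions
resolution = 958 / 121 = 7.9173554
u_res = resolution / (2*sqrt(3))
u_res = 7.9173554 / 3.4641016
u_res = 2.2855

2.2855


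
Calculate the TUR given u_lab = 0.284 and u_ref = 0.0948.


TUR = u_lab / u_ref
= 0.284 / 0.0948
= 2.9958

2.9958


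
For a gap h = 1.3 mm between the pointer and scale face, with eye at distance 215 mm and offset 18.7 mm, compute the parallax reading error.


error = h * offset / d
= 1.3 * 18.7 / 215
= 0.1131

0.1131


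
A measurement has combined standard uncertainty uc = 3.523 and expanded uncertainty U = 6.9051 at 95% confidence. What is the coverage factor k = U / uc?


k = U / uc
k = 6.9051 / 3.523
k = 1.96

1.96


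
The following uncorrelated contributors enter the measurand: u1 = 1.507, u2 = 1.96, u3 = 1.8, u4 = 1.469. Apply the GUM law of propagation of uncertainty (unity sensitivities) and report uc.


uc = sqrt(1.507^2 + 1.96^2 + 1.8^2 + 1.469^2)
uc = sqrt(11.51061)
uc = 3.3927

3.3927


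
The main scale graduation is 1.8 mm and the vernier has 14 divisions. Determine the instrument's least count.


LC = MSD / n_div
= 1.8 / 14
= 0.1286

0.1286


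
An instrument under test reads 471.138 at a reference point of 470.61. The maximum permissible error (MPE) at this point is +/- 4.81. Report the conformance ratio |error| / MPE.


e = indication - reference = 471.138 - 470.61 = 0.5280
|e| = 0.5280
ratio = |e| / MPE = 0.5280 / 4.81
ratio = 0.1098

0.1098


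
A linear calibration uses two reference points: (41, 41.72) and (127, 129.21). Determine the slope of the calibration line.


slope = (y2 - y1) / (x2 - x1)
= (129.21 - 41.72) / (127 - 41)
= 87.4900 / 86
= 1.0173

1.0173


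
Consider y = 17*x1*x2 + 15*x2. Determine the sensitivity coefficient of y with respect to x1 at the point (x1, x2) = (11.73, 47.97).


y = 17*x1*x2 + 15*x2
dy/dx1 = 17*x2
Evaluate at x2 = 47.97: c1 = 17 * 47.97
c1 = 815.4900

815.4900


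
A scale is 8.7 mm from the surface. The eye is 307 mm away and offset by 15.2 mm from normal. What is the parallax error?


error = h * offset / d
= 8.7 * 15.2 / 307
= 0.4307

0.4307


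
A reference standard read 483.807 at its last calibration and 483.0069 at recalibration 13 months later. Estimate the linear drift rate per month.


rate = (v2 - v1) / months
= (483.0069 - 483.807) / 13
= -0.8001 / 13
= -0.0615

-0.0615


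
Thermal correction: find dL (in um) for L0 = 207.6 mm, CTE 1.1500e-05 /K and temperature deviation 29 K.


dL = L * alpha * dT
= 207.6 * 1.1500e-05 * 29
= 0.0692346 mm
dL_um = 0.0692346 * 1000 = 69.2346 um

69.2346


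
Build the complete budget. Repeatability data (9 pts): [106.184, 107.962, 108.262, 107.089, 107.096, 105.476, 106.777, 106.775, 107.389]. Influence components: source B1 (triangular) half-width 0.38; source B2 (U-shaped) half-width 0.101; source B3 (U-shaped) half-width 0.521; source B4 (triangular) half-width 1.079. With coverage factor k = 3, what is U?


mean = (106.184 + 107.962 + 108.262 + 107.089 + 107.096 + 105.476 + 106.777 + 106.775 + 107.389) / 9 = 107.0011111
s = sqrt(sum((x - mean)^2)/(n-1)) = 0.84965588
u_A = s / sqrt(n) = 0.84965588 / sqrt(9) = 0.28321863
u_B1 = 0.38 / sqrt(6) = 0.15513435
u_B2 = 0.101 / sqrt(2) = 0.071417785
u_B3 = 0.521 / sqrt(2) = 0.36840263
u_B4 = 1.079 / sqrt(6) = 0.44049991
uc = sqrt(0.28321863^2 + 0.15513435^2 + 0.071417785^2 + 0.36840263^2 + 0.44049991^2) = 0.66267687
U = k * uc = 3 * 0.66267687
U = 1.9880

1.9880


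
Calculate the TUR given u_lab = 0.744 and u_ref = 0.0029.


TUR = u_lab / u_ref
= 0.744 / 0.0029
= 256.5517

256.5517


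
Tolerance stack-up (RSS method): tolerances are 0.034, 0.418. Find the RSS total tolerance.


RSS = sqrt(0.034^2 + 0.418^2)
= sqrt(0.17588)
= 0.4194

0.4194


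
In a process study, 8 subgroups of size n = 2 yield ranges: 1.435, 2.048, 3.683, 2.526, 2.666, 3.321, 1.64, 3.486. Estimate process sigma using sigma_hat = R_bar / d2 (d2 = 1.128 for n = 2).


R_bar = (1.435 + 2.048 + 3.683 + 2.526 + 2.666 + 3.321 + 1.64 + 3.486) / 8
R_bar = 20.805 / 8 = 2.600625
sigma_hat = R_bar / d2 = 2.600625 / 1.128 = 2.3055

2.3055


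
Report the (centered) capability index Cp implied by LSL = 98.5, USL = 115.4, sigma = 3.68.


Cp = (USL - LSL) / (6 * sigma)
= (115.4 - 98.5) / (6 * 3.68)
= 16.9000 / 22.0800
= 0.7654

0.7654


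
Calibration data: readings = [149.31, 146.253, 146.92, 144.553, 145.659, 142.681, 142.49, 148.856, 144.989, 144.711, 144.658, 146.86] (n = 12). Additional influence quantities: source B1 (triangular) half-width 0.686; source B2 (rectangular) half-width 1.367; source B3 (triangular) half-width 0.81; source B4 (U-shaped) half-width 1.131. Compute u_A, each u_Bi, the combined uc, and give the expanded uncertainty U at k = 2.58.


mean = (149.31 + 146.253 + 146.92 + 144.553 + 145.659 + 142.681 + 142.49 + 148.856 + 144.989 + 144.711 + 144.658 + 146.86) / 12 = 145.6616667
s = sqrt(sum((x - mean)^2)/(n-1)) = 2.1196005
u_A = s / sqrt(n) = 2.1196005 / sqrt(12) = 0.61187596
u_B1 = 0.686 / sqrt(6) = 0.28005833
u_B2 = 1.367 / sqrt(3) = 0.78923782
u_B3 = 0.81 / sqrt(6) = 0.33068112
u_B4 = 1.131 / sqrt(2) = 0.79973777
uc = sqrt(0.61187596^2 + 0.28005833^2 + 0.78923782^2 + 0.33068112^2 + 0.79973777^2) = 1.3507967
U = k * uc = 2.58 * 1.3507967
U = 3.4851

3.4851


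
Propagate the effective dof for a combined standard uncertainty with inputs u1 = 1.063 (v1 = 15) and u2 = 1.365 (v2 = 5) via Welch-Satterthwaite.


uc = sqrt(u1^2 + u2^2) = sqrt(1.063^2 + 1.365^2) = 1.730085
v_eff = uc^4 / (u1^4/v1 + u2^4/v2)
= 1.730085^4 / (1.063^4/15 + 1.365^4/5)
= 8.959211 / 0.77944348
v_eff = 11.4944

11.4944


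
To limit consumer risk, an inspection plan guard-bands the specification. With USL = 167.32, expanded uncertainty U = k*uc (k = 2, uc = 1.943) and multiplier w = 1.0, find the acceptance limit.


U = k * uc = 2 * 1.943 = 3.886
guard band g = w * U = 1.0 * 3.886 = 3.886
AL = USL - g = 167.32 - 3.886
AL = 163.4340

163.4340


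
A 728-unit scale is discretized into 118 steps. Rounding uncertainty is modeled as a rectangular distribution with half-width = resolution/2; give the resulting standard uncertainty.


resolution = range / divisions
resolution = 728 / 118 = 6.1694915
u_res = resolution / (2*sqrt(3))
u_res = 6.1694915 / 3.4641016
u_res = 1.7810

1.7810


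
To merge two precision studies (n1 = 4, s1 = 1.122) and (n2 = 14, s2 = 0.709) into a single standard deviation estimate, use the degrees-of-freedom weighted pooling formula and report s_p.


s_p = sqrt(((n1-1)*s1^2 + (n2-1)*s2^2) / (n1+n2-2))
numerator = (4-1)*1.122^2 + (14-1)*0.709^2 = 3.776652 + 6.534853 = 10.311505
denominator = 4 + 14 - 2 = 16
s_p^2 = 10.311505 / 16 = 0.64446906
s_p = sqrt(0.64446906) = 0.8028

0.8028


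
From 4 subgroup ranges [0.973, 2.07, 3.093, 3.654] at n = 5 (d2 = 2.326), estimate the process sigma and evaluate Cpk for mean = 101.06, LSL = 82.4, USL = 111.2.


R_bar = (0.973 + 2.07 + 3.093 + 3.654) / 4 = 2.4475
sigma = R_bar / d2 = 2.4475 / 2.326 = 1.0522356
Cp = (USL - LSL)/(6*sigma) = (111.2 - 82.4)/(6*1.0522356) = 4.5617
Cpu = (111.2 - 101.06)/(3*1.0522356) = 3.2122
Cpl = (101.06 - 82.4)/(3*1.0522356) = 5.9112
Cpk = min(Cpu, Cpl) = 3.2122

3.2122


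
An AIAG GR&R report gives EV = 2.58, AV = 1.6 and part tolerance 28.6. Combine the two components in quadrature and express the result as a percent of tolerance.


GRR = sqrt(EV^2 + AV^2) = sqrt(2.58^2 + 1.6^2) = 3.0358524
%GRR = GRR / tol * 100 = 3.0358524 / 28.6 * 100
%GRR = 10.6149

10.6149


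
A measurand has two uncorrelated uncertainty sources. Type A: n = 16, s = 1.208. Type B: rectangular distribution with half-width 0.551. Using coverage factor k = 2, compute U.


u_A = s / sqrt(n) = 1.208 / sqrt(16) = 0.302
u_B = half_width / sqrt(3) = 0.551 / sqrt(3) = 0.31812
uc = sqrt(u_A^2 + u_B^2) = sqrt(0.302^2 + 0.31812^2) = 0.43863918
U = k * uc = 2 * 0.43863918
U = 0.8773

0.8773


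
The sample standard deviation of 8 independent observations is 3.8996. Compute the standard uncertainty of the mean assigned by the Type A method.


u_A = s / sqrt(n)
u_A = 3.8996 / sqrt(8)
u_A = 3.8996 / 2.8284271
u_A = 1.3787

1.3787


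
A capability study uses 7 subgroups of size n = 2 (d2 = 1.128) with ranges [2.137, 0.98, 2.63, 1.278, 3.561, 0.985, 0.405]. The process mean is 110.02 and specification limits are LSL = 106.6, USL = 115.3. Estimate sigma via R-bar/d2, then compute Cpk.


R_bar = (2.137 + 0.98 + 2.63 + 1.278 + 3.561 + 0.985 + 0.405) / 7 = 1.7108571
sigma = R_bar / d2 = 1.7108571 / 1.128 = 1.5167173
Cp = (USL - LSL)/(6*sigma) = (115.3 - 106.6)/(6*1.5167173) = 0.9560
Cpu = (115.3 - 110.02)/(3*1.5167173) = 1.1604
Cpl = (110.02 - 106.6)/(3*1.5167173) = 0.7516
Cpk = min(Cpu, Cpl) = 0.7516

0.7516


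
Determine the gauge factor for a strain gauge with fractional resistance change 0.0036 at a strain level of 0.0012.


GF = (dR/R) / epsilon
= 0.0036 / 0.0012
= 3.0000

3.0000


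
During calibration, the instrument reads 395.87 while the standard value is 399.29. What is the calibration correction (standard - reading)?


Correction = standard - reading
= 399.29 - 395.87
= 3.4200

3.4200


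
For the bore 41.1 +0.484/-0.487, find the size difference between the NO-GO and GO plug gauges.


GO = nominal - lower_tol (smallest hole = maximum material condition)
GO = 41.1 - 0.487 = 40.613
NO-GO = nominal + upper_tol (largest hole = least material condition)
NO-GO = 41.1 + 0.484 = 41.584
spread = NO-GO - GO = 41.584 - 40.613 = 0.9710

0.9710


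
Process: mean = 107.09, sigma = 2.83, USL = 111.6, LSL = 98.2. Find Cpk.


Cpu = (USL - mean) / (3*sigma) = (111.6 - 107.09) / (3*2.83) = 0.5312
Cpl = (mean - LSL) / (3*sigma) = (107.09 - 98.2) / (3*2.83) = 1.0471
Cpk = min(Cpu, Cpl) = 0.5312

0.5312


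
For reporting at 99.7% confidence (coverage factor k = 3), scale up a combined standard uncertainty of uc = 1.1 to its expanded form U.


U = k * uc
U = 3 * 1.1
U = 3.3000

3.3000


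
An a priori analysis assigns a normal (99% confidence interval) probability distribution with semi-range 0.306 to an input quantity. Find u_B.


u_B = half_width / 2.576
u_B = 0.306 / 2.576
u_B = 0.1188

0.1188


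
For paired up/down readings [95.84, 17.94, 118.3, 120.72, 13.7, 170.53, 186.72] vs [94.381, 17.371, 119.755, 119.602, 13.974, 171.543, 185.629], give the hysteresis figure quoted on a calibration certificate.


|95.84 - 94.381| = 1.4590
|17.94 - 17.371| = 0.5690
|118.3 - 119.755| = 1.4550
|120.72 - 119.602| = 1.1180
|13.7 - 13.974| = 0.2740
|170.53 - 171.543| = 1.0130
|186.72 - 185.629| = 1.0910
hysteresis = max(diffs) = 1.4590

1.4590
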